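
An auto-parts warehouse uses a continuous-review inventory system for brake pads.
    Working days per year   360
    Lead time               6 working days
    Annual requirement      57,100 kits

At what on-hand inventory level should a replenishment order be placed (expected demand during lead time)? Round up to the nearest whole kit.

952 kits

Daily demand d = 57,100 / 360 = 158.611 kits/day
Demand during lead time = 158.611 × 6 = 951.67
Reorder point = 951.67 → round up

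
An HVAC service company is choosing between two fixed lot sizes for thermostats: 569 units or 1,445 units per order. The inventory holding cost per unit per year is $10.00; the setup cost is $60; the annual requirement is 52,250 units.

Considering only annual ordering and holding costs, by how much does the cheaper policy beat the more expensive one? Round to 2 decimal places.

For each Q, cost = (D/Q)·S + (Q/2)·H.
TC(569) = (52,250/569)×60 + (569/2)×10 = $8,354.67
TC(1,445) = (52,250/1,445)×60 + (1,445/2)×10 = $9,394.55
|ΔTC| = |$8,354.67 − $9,394.55| = $1,039.88

$1,039.88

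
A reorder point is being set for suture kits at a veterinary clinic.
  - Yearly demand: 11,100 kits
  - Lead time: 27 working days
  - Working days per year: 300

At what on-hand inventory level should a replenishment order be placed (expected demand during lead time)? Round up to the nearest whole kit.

999 kits

Daily demand d = 11,100 / 300 = 37.000 kits/day
Demand during lead time = 37.000 × 27 = 999.00
Reorder point = 999.00 → round up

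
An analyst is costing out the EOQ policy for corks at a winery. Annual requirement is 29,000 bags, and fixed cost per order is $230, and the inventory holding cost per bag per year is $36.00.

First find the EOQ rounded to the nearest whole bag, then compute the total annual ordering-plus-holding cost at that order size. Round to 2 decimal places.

$21,914.38

Optimal lot size Q* = (2 × 29,000 × $230 / $36)^½ ≈ 608.73 → Q = 609 bags
Orders/yr = 29,000/609 = 47.619; ordering cost = 47.619 × $230 = $10,952.38
Average inventory = 609/2 = 304.5; holding cost = 304.5 × $36 = $10,962.00
Total = $10,952.38 + $10,962.00 = $21,914.38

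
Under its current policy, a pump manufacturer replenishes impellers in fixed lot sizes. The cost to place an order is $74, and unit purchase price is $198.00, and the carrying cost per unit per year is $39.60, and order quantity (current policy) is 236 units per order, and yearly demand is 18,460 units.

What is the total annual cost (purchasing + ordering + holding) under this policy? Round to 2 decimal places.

$3,665,541.11

Annual ordering cost = (D/Q)·S = (18,460/236) × 74 = $5,788.31
Annual holding cost  = (Q/2)·H = (236/2) × 39.6 = $4,672.80
Purchase cost = D·C = 18,460 × 198 = $3,655,080.00
Total = $5,788.31 + $4,672.80 + $3,655,080.00 = $3,665,541.11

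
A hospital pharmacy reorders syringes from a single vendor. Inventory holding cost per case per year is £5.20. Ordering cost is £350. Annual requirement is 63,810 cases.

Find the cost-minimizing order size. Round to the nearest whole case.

Q* = √(2·D·S / H) = √(2·63,810·350 / 5.2) = √8,589,807.7 ≈ 2,930.84

2,931 cases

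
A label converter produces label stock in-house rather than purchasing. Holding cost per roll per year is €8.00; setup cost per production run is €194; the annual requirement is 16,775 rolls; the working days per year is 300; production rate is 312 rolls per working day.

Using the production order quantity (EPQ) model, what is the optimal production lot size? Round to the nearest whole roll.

d = 16,775/300 = 55.9167 rolls/day;  effective holding cost H(1 − d/p) = 8·(1 − 55.9167/312) = 6.56624
Q* = √(2DS / H_eff) = √(2·16,775·194 / 6.56624) ≈ 995.61

996 rolls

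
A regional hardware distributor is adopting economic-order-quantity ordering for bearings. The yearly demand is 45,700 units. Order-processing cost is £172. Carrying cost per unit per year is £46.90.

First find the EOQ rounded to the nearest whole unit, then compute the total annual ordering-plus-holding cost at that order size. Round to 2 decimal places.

2DS/H = 2·45,700·172/46.9 = 335,198.29
EOQ = √335,198.29 ≈ 578.96 → Q = 579 units
Orders/yr = 45,700/579 = 78.929; ordering cost = 78.929 × £172 = £13,575.82
Average inventory = 579/2 = 289.5; holding cost = 289.5 × £46.9 = £13,577.55
Total = £13,575.82 + £13,577.55 = £27,153.37

£27,153.37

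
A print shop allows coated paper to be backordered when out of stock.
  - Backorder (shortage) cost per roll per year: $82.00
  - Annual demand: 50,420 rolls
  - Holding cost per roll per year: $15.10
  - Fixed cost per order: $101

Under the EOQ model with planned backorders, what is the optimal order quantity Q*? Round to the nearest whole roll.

894 rolls

Basic EOQ = √(2·50,420·101/15.1) = 821.275
Backorder adjustment √((H+b)/b) = √((15.1+82)/82) = 1.0882
Q* = 821.275 × 1.0882 ≈ 893.70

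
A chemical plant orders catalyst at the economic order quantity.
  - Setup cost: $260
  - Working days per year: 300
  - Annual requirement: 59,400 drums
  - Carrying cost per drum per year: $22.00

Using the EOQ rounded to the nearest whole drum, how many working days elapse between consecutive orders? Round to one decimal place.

6.0 days

Q* = √(2·D·S / H) = √(2·59,400·260 / 22) = √1,404,000.0 ≈ 1,184.91 → Q = 1,185 drums
Days between orders = 300 / (D/Q) = 300 / 50.127 ≈ 5.985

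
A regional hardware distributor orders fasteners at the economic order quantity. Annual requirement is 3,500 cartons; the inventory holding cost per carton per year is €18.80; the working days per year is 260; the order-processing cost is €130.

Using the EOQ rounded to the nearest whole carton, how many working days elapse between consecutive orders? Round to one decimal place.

Q* = √(2·D·S / H) = √(2·3,500·130 / 18.8) = √48,404.3 ≈ 220.01 → Q = 220 cartons
Days between orders = 260 / (D/Q) = 260 / 15.909 ≈ 16.343

16.3 days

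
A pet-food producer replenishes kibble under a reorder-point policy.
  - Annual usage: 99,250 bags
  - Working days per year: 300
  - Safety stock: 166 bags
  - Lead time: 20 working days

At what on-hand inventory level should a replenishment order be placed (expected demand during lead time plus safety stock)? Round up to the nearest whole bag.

Daily demand d = 99,250 / 300 = 330.833 bags/day
Demand during lead time = 330.833 × 20 = 6,616.67
Reorder point = 6,616.67 + 166 = 6,782.67 → round up

6,783 bags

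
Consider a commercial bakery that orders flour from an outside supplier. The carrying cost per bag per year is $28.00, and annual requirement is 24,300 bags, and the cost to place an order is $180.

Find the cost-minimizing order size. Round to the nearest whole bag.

559 bags

Optimal lot size Q* = (2 × 24,300 × $180 / $28)^½ ≈ 558.95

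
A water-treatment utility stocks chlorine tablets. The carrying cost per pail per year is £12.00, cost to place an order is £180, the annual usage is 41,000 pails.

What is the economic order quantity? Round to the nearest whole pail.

1,109 pails

Q* = √(2·D·S / H) = √(2·41,000·180 / 12) = √1,230,000.0 ≈ 1,109.05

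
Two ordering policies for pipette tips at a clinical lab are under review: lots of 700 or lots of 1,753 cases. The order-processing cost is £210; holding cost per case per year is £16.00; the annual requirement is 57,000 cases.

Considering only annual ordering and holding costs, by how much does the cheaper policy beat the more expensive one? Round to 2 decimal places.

£1,847.71

For each Q, cost = (D/Q)·S + (Q/2)·H.
TC(700) = (57,000/700)×210 + (700/2)×16 = £22,700.00
TC(1,753) = (57,000/1,753)×210 + (1,753/2)×16 = £20,852.29
|ΔTC| = |£22,700.00 − £20,852.29| = £1,847.71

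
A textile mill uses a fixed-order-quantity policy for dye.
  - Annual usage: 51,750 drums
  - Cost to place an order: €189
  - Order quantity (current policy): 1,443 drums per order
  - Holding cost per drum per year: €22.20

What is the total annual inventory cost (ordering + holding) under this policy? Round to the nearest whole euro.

€22,795

Orders/yr = 51,750/1,443 = 35.863; ordering cost = 35.863 × €189 = €6,778.07
Average inventory = 1,443/2 = 721.5; holding cost = 721.5 × €22.2 = €16,017.30
Total = €6,778.07 + €16,017.30 = €22,795.37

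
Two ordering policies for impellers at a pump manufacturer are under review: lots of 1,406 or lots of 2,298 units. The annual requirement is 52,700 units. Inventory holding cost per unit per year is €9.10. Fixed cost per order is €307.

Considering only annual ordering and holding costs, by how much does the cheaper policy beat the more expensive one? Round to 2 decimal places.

€408.01

Annual cost at Q: ordering D·S/Q plus holding Q·H/2.
TC(1,406) = (52,700/1,406)×307 + (1,406/2)×9.1 = €17,904.34
TC(2,298) = (52,700/2,298)×307 + (2,298/2)×9.1 = €17,496.33
|ΔTC| = |€17,904.34 − €17,496.33| = €408.01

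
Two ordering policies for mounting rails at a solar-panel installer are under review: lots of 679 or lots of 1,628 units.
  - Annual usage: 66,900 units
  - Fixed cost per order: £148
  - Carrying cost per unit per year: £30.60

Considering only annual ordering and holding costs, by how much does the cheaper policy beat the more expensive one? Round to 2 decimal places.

£6,019.49

TC(Q) = (D/Q)S + (Q/2)H
TC(679) = (66,900/679)×148 + (679/2)×30.6 = £24,970.73
TC(1,628) = (66,900/1,628)×148 + (1,628/2)×30.6 = £30,990.22
Cheaper: Q = 679.  Difference = £6,019.49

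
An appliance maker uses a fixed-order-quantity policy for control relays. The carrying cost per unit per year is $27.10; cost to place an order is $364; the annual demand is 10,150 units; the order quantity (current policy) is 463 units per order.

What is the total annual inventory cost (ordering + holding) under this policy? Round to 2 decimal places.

$14,253.35

Annual ordering cost = (D/Q)·S = (10,150/463) × 364 = $7,979.70
Annual holding cost  = (Q/2)·H = (463/2) × 27.1 = $6,273.65
Total = $7,979.70 + $6,273.65 = $14,253.35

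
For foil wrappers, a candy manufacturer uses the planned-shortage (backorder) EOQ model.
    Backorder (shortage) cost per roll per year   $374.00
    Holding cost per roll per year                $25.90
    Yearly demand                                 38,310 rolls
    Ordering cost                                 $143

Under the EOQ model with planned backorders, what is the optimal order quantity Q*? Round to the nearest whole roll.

Basic EOQ = √(2·38,310·143/25.9) = 650.413
Backorder adjustment √((H+b)/b) = √((25.9+374)/374) = 1.0340
Q* = 650.413 × 1.0340 ≈ 672.56

673 rolls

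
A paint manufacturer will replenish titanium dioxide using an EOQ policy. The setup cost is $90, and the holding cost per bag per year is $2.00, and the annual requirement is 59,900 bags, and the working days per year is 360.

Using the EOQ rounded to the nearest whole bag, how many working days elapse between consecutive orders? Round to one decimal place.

Optimal lot size Q* = (2 × 59,900 × $90 / $2)^½ ≈ 2,321.85 → Q = 2,322 bags
Days between orders = 360 / (D/Q) = 360 / 25.797 ≈ 13.955

14.0 days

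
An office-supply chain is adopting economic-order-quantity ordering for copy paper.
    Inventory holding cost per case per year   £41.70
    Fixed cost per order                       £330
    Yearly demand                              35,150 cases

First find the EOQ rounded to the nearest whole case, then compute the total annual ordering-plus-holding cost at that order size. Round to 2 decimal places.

Q* = √(2·D·S / H) = √(2·35,150·330 / 41.7) = √556,330.9 ≈ 745.88 → Q = 746 cases
Annual ordering cost = (D/Q)·S = (35,150/746) × 330 = £15,548.93
Annual holding cost  = (Q/2)·H = (746/2) × 41.7 = £15,554.10
Total = £15,548.93 + £15,554.10 = £31,103.03

£31,103.03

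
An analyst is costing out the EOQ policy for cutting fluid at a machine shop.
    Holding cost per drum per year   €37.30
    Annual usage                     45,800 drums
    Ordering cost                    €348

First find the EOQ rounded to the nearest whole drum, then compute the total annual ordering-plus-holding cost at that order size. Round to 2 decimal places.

€34,481.95

2DS/H = 2·45,800·348/37.3 = 854,605.90
EOQ = √854,605.90 ≈ 924.45 → Q = 924 drums
Annual ordering cost = (D/Q)·S = (45,800/924) × 348 = €17,249.35
Annual holding cost  = (Q/2)·H = (924/2) × 37.3 = €17,232.60
Total = €17,249.35 + €17,232.60 = €34,481.95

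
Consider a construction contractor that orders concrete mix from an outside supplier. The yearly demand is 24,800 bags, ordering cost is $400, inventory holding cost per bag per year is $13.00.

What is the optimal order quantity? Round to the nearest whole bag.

1,235 bags

Q* = √(2·D·S / H) = √(2·24,800·400 / 13) = √1,526,153.8 ≈ 1,235.38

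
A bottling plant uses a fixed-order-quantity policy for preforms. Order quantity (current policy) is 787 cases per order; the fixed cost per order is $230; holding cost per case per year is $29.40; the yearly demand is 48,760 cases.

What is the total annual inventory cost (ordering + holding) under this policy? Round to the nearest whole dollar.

$25,819

Annual ordering cost = (D/Q)·S = (48,760/787) × 230 = $14,250.06
Annual holding cost  = (Q/2)·H = (787/2) × 29.4 = $11,568.90
Total = $14,250.06 + $11,568.90 = $25,818.96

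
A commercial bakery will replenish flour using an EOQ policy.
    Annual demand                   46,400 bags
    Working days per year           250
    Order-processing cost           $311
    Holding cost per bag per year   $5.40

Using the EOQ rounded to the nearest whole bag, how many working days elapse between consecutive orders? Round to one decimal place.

Q* = √(2·D·S / H) = √(2·46,400·311 / 5.4) = √5,344,592.6 ≈ 2,311.84 → Q = 2,312 bags
T = Q/D × 250 days = 2,312/46,400 × 250 = 12.457 days

12.5 days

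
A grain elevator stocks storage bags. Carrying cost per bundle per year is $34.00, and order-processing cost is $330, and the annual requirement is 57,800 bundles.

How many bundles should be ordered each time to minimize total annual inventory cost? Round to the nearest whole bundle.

Q* = √(2·D·S / H) = √(2·57,800·330 / 34) = √1,122,000.0 ≈ 1,059.25

1,059 bundles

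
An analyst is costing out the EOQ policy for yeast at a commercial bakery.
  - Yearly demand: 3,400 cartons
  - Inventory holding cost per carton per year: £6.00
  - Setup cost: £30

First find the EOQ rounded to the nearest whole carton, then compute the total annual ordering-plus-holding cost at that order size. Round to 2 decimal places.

2DS/H = 2·3,400·30/6 = 34,000.00
EOQ = √34,000.00 ≈ 184.39 → Q = 184 cartons
Ordering: D/Q × S = 3,400/184 × £30 = £554.35
Holding:  Q/2 × H = 184/2 × £6 = £552.00
Total = £554.35 + £552.00 = £1,106.35

£1,106.35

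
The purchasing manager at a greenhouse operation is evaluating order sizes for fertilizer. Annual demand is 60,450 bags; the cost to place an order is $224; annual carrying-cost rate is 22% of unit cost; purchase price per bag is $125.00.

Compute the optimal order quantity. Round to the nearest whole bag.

992 bags

H = i·C = 0.22 × $125 = $27.5000 per bag-year
2DS/H = 2·60,450·224/27.5 = 984,785.45
EOQ = √984,785.45 ≈ 992.36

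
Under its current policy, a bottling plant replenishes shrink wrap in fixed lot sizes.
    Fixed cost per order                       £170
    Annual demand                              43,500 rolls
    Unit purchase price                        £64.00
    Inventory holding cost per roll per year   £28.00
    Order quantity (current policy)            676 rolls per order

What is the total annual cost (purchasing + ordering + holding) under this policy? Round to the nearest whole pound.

Orders/yr = 43,500/676 = 64.349; ordering cost = 64.349 × £170 = £10,939.35
Average inventory = 676/2 = 338; holding cost = 338 × £28 = £9,464.00
Purchase cost = D·C = 43,500 × 64 = £2,784,000.00
Total = £10,939.35 + £9,464.00 + £2,784,000.00 = £2,804,403.35

£2,804,403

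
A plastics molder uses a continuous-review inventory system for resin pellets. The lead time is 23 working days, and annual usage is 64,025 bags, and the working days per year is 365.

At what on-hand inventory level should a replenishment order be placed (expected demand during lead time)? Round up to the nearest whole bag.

4,035 bags

Daily demand d = 64,025 / 365 = 175.411 bags/day
Demand during lead time = 175.411 × 23 = 4,034.45
Reorder point = 4,034.45 → round up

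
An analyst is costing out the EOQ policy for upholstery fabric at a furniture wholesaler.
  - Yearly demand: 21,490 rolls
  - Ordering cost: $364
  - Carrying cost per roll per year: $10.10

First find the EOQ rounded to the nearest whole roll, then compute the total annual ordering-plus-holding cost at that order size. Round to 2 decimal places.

$12,570.27

Q* = √(2·D·S / H) = √(2·21,490·364 / 10.1) = √1,548,982.2 ≈ 1,244.58 → Q = 1,245 rolls
Orders/yr = 21,490/1,245 = 17.261; ordering cost = 17.261 × $364 = $6,283.02
Average inventory = 1,245/2 = 622.5; holding cost = 622.5 × $10.1 = $6,287.25
Total = $6,283.02 + $6,287.25 = $12,570.27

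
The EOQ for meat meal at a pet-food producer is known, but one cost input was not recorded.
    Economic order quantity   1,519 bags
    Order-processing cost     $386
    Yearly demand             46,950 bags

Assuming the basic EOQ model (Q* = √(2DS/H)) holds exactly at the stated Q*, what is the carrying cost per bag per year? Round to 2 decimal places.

EOQ relation: Q² = 2DS/H, so rearrange for the unknown.
H = 2DS / Q² = 2 × 46,950 × 386 / 1,519² = 15.7086

$15.71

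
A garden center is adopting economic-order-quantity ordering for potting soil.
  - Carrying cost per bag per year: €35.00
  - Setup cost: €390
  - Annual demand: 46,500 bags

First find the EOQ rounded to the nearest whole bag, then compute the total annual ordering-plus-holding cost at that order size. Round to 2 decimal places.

Optimal lot size Q* = (2 × 46,500 × €390 / €35)^½ ≈ 1,017.98 → Q = 1,018 bags
Ordering: D/Q × S = 46,500/1,018 × €390 = €17,814.34
Holding:  Q/2 × H = 1,018/2 × €35 = €17,815.00
Total = €17,814.34 + €17,815.00 = €35,629.34

€35,629.34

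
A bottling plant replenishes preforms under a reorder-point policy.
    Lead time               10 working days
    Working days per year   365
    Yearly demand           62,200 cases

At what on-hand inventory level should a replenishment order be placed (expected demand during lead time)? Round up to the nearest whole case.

1,705 cases

Daily demand d = 62,200 / 365 = 170.411 cases/day
Demand during lead time = 170.411 × 10 = 1,704.11
Reorder point = 1,704.11 → round up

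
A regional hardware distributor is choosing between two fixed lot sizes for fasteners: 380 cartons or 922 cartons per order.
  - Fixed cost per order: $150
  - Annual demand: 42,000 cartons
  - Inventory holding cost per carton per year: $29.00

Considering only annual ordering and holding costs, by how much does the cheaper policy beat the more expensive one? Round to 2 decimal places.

Annual cost at Q: ordering D·S/Q plus holding Q·H/2.
TC(380) = (42,000/380)×150 + (380/2)×29 = $22,088.95
TC(922) = (42,000/922)×150 + (922/2)×29 = $20,201.97
|ΔTC| = |$22,088.95 − $20,201.97| = $1,886.98

$1,886.98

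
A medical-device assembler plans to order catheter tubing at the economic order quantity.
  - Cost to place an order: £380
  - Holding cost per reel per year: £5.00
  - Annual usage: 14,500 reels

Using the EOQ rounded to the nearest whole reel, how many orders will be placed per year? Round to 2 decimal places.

Optimal lot size Q* = (2 × 14,500 × £380 / £5)^½ ≈ 1,484.59 → Q = 1,485
Orders per year = D/Q = 14,500 / 1,485 = 9.764

9.76 orders per year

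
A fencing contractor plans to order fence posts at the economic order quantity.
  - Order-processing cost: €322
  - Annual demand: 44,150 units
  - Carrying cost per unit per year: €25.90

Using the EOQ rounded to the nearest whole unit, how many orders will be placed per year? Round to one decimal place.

Q* = √(2·D·S / H) = √(2·44,150·322 / 25.9) = √1,097,783.8 ≈ 1,047.75 → Q = 1,048
N = D/Q = 44,150/1,048 ≈ 42.128 orders/yr

42.1 orders per year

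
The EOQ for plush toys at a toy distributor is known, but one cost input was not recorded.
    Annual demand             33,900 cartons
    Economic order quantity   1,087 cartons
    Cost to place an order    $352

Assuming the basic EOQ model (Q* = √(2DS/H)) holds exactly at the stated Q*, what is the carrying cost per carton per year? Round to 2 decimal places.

Since Q* = (2DS/H)^½, squaring gives Q*²·H = 2DS.
H = 2DS / Q² = 2 × 33,900 × 352 / 1,087² = 20.1982

$20.20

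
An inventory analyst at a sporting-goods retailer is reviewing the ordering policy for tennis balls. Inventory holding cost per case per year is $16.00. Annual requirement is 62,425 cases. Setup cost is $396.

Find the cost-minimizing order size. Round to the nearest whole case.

1,758 cases

Optimal lot size Q* = (2 × 62,425 × $396 / $16)^½ ≈ 1,757.85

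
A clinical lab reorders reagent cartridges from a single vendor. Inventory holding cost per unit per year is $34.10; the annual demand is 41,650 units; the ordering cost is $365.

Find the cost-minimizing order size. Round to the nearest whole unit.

2DS/H = 2·41,650·365/34.1 = 891,627.57
EOQ = √891,627.57 ≈ 944.26

944 units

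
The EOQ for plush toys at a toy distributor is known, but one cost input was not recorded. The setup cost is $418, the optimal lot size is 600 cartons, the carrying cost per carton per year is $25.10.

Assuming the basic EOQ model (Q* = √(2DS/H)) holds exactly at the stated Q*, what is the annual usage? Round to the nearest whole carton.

10,809 cartons per year

EOQ relation: Q² = 2DS/H, so rearrange for the unknown.
D = Q²H / (2S) = 600² × 25.1 / (2 × 418) = 10,808.61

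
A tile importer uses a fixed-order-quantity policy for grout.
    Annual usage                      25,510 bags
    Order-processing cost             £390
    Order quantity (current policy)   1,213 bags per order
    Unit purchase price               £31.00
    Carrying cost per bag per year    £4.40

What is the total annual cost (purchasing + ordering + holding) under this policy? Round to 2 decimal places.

£801,680.50

Annual ordering cost = (D/Q)·S = (25,510/1,213) × 390 = £8,201.90
Annual holding cost  = (Q/2)·H = (1,213/2) × 4.4 = £2,668.60
Purchase cost = D·C = 25,510 × 31 = £790,810.00
Total = £8,201.90 + £2,668.60 + £790,810.00 = £801,680.50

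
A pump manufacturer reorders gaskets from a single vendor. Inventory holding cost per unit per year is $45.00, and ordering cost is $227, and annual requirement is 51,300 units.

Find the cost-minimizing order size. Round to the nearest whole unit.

719 units

Q* = √(2·D·S / H) = √(2·51,300·227 / 45) = √517,560.0 ≈ 719.42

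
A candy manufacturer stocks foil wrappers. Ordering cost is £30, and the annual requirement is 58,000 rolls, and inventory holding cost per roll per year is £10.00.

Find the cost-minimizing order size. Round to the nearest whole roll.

Q* = √(2·D·S / H) = √(2·58,000·30 / 10) = √348,000.0 ≈ 589.92

590 rolls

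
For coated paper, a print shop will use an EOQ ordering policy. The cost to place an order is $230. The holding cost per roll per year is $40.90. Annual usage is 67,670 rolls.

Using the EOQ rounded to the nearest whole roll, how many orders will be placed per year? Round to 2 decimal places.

77.60 orders per year

EOQ = √(2DS/H) = √(2 × 67,670 × 230 / 40.9)
    = √(761,080.68) ≈ 872.40 → Q = 872
Orders per year = D/Q = 67,670 / 872 = 77.603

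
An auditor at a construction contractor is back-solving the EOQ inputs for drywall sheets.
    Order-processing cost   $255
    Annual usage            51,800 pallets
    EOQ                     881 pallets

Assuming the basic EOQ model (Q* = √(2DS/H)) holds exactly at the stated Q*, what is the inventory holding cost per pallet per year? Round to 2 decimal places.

$34.04

EOQ relation: Q² = 2DS/H, so rearrange for the unknown.
H = 2DS / Q² = 2 × 51,800 × 255 / 881² = 34.0368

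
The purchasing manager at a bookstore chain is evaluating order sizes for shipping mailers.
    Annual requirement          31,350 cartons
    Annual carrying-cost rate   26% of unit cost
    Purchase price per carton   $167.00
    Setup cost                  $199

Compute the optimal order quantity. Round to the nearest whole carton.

Holding cost per carton per year: H = 26% × $167 = $43.4200
Optimal lot size Q* = (2 × 31,350 × $199 / $43.42)^½ ≈ 536.06

536 cartons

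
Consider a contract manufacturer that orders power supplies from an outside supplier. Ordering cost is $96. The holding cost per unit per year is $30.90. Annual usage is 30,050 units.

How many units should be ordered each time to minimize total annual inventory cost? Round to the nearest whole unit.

Q* = √(2·D·S / H) = √(2·30,050·96 / 30.9) = √186,718.4 ≈ 432.11

432 units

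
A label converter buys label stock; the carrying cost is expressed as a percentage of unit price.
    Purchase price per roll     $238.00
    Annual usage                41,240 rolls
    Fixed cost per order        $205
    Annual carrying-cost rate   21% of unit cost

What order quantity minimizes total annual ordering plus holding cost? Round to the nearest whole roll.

H = i·C = 0.21 × $238 = $49.9800 per roll-year
2DS/H = 2·41,240·205/49.98 = 338,303.32
EOQ = √338,303.32 ≈ 581.64

582 rolls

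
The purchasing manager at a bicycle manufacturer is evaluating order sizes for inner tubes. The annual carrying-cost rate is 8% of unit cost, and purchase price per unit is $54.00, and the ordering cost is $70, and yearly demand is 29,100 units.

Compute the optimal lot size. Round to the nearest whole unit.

971 units

H = i·C = 0.08 × $54 = $4.3200 per unit-year
2DS/H = 2·29,100·70/4.32 = 943,055.56
EOQ = √943,055.56 ≈ 971.11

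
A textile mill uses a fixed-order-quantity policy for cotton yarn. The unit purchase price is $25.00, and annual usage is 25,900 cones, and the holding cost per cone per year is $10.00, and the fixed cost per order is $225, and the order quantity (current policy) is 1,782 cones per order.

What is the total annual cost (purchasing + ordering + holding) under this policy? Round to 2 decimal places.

$659,680.20

Annual ordering cost = (D/Q)·S = (25,900/1,782) × 225 = $3,270.20
Annual holding cost  = (Q/2)·H = (1,782/2) × 10 = $8,910.00
Purchase cost = D·C = 25,900 × 25 = $647,500.00
Total = $3,270.20 + $8,910.00 + $647,500.00 = $659,680.20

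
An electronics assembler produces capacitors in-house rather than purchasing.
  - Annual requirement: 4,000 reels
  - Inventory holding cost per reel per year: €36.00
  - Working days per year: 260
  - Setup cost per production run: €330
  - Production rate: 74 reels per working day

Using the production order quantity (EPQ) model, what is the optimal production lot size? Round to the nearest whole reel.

304 reels

Daily demand d = 4,000/260 = 15.385; p = 74; 1 − d/p = 0.79210
EPQ = √(2DS / (H(1 − d/p)))
    = √(2 × 4,000 × 330 / (36 × 0.79210)) ≈ 304.27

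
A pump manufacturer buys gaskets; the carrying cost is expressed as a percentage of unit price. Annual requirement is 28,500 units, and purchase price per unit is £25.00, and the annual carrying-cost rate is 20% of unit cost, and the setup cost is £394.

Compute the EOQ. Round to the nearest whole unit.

2,119 units

Carrying cost H = £25 × 20% = £5.0000/unit/yr
2DS/H = 2·28,500·394/5 = 4,491,600.00
EOQ = √4,491,600.00 ≈ 2,119.34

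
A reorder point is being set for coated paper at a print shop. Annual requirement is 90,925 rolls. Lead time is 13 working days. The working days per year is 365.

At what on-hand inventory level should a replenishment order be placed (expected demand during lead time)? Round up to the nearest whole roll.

Daily demand d = 90,925 / 365 = 249.110 rolls/day
Demand during lead time = 249.110 × 13 = 3,238.42
Reorder point = 3,238.42 → round up

3,239 rolls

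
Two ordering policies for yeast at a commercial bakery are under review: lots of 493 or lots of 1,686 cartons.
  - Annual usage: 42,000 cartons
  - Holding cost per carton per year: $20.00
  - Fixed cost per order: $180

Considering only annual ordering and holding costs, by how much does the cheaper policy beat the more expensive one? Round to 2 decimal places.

$1,079.30

For each Q, cost = (D/Q)·S + (Q/2)·H.
TC(493) = (42,000/493)×180 + (493/2)×20 = $20,264.69
TC(1,686) = (42,000/1,686)×180 + (1,686/2)×20 = $21,343.99
Lots of 493 are cheaper by $1,079.30.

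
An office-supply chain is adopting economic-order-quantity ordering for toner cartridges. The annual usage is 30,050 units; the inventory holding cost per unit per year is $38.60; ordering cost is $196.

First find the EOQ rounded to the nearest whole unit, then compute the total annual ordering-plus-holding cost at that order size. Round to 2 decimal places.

$21,323.53

2DS/H = 2·30,050·196/38.6 = 305,170.98
EOQ = √305,170.98 ≈ 552.42 → Q = 552 units
Annual ordering cost = (D/Q)·S = (30,050/552) × 196 = $10,669.93
Annual holding cost  = (Q/2)·H = (552/2) × 38.6 = $10,653.60
Total = $10,669.93 + $10,653.60 = $21,323.53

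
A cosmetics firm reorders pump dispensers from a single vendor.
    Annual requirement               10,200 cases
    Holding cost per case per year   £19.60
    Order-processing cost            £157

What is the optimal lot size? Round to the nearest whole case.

EOQ = √(2DS/H) = √(2 × 10,200 × 157 / 19.6)
    = √(163,408.16) ≈ 404.24

404 cases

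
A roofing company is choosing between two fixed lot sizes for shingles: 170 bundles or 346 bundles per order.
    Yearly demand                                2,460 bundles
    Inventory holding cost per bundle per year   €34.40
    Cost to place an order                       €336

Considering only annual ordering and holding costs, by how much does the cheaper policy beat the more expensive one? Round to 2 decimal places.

€553.98

For each Q, cost = (D/Q)·S + (Q/2)·H.
TC(170) = (2,460/170)×336 + (170/2)×34.4 = €7,786.12
TC(346) = (2,460/346)×336 + (346/2)×34.4 = €8,340.10
Lots of 170 are cheaper by €553.98.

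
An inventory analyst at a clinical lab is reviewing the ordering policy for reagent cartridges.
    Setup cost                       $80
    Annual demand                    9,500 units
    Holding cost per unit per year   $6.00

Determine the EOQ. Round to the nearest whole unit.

EOQ = √(2DS/H) = √(2 × 9,500 × 80 / 6)
    = √(253,333.33) ≈ 503.32

503 units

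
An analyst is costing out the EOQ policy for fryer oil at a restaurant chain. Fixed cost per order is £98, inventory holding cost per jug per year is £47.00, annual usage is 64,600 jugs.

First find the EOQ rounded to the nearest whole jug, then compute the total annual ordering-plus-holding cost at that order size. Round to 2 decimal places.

£24,394.57

EOQ = √(2DS/H) = √(2 × 64,600 × 98 / 47)
    = √(269,395.74) ≈ 519.03 → Q = 519 jugs
Ordering: D/Q × S = 64,600/519 × £98 = £12,198.07
Holding:  Q/2 × H = 519/2 × £47 = £12,196.50
Total = £12,198.07 + £12,196.50 = £24,394.57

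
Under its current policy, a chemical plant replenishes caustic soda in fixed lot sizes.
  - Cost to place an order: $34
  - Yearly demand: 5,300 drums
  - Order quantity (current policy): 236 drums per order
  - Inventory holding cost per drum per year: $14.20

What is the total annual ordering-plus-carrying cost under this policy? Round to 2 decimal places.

Annual ordering cost = (D/Q)·S = (5,300/236) × 34 = $763.56
Annual holding cost  = (Q/2)·H = (236/2) × 14.2 = $1,675.60
Total = $763.56 + $1,675.60 = $2,439.16

$2,439.16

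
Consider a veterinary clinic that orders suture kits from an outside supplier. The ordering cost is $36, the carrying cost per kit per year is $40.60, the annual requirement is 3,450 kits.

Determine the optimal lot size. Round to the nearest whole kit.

Q* = √(2·D·S / H) = √(2·3,450·36 / 40.6) = √6,118.2 ≈ 78.22

78 kits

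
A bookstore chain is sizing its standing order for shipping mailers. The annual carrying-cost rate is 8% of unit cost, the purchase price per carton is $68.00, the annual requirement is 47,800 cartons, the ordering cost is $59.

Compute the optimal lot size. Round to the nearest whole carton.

H = i·C = 0.08 × $68 = $5.4400 per carton-year
Q* = √(2·D·S / H) = √(2·47,800·59 / 5.44) = √1,036,838.2 ≈ 1,018.25

1,018 cartons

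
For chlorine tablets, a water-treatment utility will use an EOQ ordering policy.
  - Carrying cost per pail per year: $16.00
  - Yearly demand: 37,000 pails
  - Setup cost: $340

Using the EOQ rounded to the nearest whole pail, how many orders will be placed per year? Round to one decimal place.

2DS/H = 2·37,000·340/16 = 1,572,500.00
EOQ = √1,572,500.00 ≈ 1,253.99 → Q = 1,254
N = D/Q = 37,000/1,254 ≈ 29.506 orders/yr

29.5 orders per year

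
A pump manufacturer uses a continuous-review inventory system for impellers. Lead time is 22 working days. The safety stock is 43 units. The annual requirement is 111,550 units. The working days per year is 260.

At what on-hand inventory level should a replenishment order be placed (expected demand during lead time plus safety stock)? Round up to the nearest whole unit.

9,482 units

Daily demand d = 111,550 / 260 = 429.038 units/day
Demand during lead time = 429.038 × 22 = 9,438.85
Reorder point = 9,438.85 + 43 = 9,481.85 → round up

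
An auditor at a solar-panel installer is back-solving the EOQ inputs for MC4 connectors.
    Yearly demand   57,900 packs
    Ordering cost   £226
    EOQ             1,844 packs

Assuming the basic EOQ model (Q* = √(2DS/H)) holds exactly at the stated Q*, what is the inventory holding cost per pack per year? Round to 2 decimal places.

From Q* = √(2DS/H) ⇒ Q*² = 2DS/H.
H = 2DS / Q² = 2 × 57,900 × 226 / 1,844² = 7.6965

£7.70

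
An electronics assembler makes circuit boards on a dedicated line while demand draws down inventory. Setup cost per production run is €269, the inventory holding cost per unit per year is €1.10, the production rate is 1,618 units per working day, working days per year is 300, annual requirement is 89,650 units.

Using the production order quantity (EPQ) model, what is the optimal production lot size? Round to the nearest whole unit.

7,333 units

Daily demand d = 89,650/300 = 298.833; p = 1618; 1 − d/p = 0.81531
EPQ = √(2DS / (H(1 − d/p)))
    = √(2 × 89,650 × 269 / (1.1 × 0.81531)) ≈ 7,333.47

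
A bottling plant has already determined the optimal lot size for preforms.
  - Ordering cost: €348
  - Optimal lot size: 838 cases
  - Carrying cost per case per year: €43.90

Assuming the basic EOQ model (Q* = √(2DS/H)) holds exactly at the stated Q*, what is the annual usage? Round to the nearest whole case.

44,294 cases per year

Since Q* = (2DS/H)^½, squaring gives Q*²·H = 2DS.
D = Q²H / (2S) = 838² × 43.9 / (2 × 348) = 44,293.84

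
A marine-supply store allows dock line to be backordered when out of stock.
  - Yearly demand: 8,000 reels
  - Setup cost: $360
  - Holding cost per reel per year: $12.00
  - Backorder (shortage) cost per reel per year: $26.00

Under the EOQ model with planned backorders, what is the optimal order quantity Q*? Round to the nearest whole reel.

838 reels

Basic EOQ = √(2·8,000·360/12) = 692.820
Backorder adjustment √((H+b)/b) = √((12+26)/26) = 1.2089
Q* = 692.820 × 1.2089 ≈ 837.58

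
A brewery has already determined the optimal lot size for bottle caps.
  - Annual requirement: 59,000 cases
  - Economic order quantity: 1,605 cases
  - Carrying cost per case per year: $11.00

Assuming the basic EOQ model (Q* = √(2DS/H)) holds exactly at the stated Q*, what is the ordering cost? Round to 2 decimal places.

From Q* = √(2DS/H) ⇒ Q*² = 2DS/H.
S = Q²H / (2D) = 1,605² × 11 / (2 × 59,000) = 240.1379

$240.14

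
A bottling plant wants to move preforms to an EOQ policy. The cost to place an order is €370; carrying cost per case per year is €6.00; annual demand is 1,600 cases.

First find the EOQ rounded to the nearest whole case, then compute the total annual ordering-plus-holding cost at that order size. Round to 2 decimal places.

€2,665.33

Optimal lot size Q* = (2 × 1,600 × €370 / €6)^½ ≈ 444.22 → Q = 444 cases
Annual ordering cost = (D/Q)·S = (1,600/444) × 370 = €1,333.33
Annual holding cost  = (Q/2)·H = (444/2) × 6 = €1,332.00
Total = €1,333.33 + €1,332.00 = €2,665.33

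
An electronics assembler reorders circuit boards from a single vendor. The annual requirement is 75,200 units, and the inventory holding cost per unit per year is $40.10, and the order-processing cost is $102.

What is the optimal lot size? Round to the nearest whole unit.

619 units

Optimal lot size Q* = (2 × 75,200 × $102 / $40.1)^½ ≈ 618.52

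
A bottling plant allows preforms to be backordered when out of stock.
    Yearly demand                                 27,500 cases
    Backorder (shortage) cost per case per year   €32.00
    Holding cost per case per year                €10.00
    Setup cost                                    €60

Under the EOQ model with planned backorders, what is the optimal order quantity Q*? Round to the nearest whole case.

Basic EOQ = √(2·27,500·60/10) = 574.456
Backorder adjustment √((H+b)/b) = √((10+32)/32) = 1.1456
Q* = 574.456 × 1.1456 ≈ 658.12

658 cases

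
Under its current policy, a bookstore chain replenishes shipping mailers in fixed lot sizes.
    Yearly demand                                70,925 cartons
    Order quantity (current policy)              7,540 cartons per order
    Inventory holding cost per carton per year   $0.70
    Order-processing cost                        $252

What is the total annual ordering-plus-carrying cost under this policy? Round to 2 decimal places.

Ordering: D/Q × S = 70,925/7,540 × $252 = $2,370.44
Holding:  Q/2 × H = 7,540/2 × $0.7 = $2,639.00
Total = $2,370.44 + $2,639.00 = $5,009.44

$5,009.44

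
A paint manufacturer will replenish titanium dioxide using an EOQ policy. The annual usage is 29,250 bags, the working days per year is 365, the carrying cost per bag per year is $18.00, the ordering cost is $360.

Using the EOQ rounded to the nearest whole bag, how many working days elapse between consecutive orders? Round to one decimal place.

Optimal lot size Q* = (2 × 29,250 × $360 / $18)^½ ≈ 1,081.67 → Q = 1,082 bags
T = Q/D × 365 days = 1,082/29,250 × 365 = 13.502 days

13.5 days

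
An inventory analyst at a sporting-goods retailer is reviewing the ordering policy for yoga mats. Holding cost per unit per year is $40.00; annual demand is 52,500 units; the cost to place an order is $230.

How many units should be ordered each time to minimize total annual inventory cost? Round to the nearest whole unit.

777 units

EOQ = √(2DS/H) = √(2 × 52,500 × 230 / 40)
    = √(603,750.00) ≈ 777.01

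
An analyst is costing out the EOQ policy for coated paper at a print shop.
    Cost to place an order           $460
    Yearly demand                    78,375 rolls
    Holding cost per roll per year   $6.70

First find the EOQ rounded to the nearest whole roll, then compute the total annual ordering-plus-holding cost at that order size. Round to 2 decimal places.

Q* = √(2·D·S / H) = √(2·78,375·460 / 6.7) = √10,761,940.3 ≈ 3,280.54 → Q = 3,281 rolls
Annual ordering cost = (D/Q)·S = (78,375/3,281) × 460 = $10,988.27
Annual holding cost  = (Q/2)·H = (3,281/2) × 6.7 = $10,991.35
Total = $10,988.27 + $10,991.35 = $21,979.62

$21,979.62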